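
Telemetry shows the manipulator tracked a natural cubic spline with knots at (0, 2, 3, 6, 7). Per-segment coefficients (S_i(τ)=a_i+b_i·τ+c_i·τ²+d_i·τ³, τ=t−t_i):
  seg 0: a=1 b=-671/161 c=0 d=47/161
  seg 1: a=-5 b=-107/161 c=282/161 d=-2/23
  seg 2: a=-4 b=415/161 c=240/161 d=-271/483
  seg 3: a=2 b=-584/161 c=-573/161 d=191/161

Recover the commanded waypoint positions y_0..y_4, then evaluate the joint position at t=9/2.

y_0=1 y_1=-5 y_2=-4 y_3=2 y_4=-4
S(9/2) = 1709/1288

y_0 = S_0(0) = a_0 = 1
y_1 = S_1(0) = a_1 = -5
y_2 = S_2(0) = a_2 = -4
y_3 = S_3(0) = a_3 = 2
y_4 = S_3(1) = -4
t_q=9/2 is in segment 2 (τ=3/2); S_2(τ)=1709/1288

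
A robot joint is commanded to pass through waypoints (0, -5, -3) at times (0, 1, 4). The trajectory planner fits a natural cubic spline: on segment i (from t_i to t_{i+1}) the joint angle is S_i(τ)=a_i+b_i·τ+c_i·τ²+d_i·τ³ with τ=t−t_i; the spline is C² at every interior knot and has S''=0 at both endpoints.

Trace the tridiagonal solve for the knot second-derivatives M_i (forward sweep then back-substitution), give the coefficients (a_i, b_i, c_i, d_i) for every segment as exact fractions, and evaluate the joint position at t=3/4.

  seg 0: a=0 b=-137/24 c=0 d=17/24
  seg 1: a=-5 b=-43/12 c=17/8 d=-17/72
S(3/4) = -2039/512

Δ: Δ0=-5, Δ1=2/3
row 1: diag=8, rhs=34; c'=3/8, d'=17/4
back: M1=17/4
M: M0=0, M1=17/4, M2=0
seg 0: a=0, c=M0/2=0, d=(M1−M0)/(6·1)=17/24, b=Δ0−h0·(2M0+M1)/6=-137/24
seg 1: a=-5, c=M1/2=17/8, d=(M2−M1)/(6·3)=-17/72, b=Δ1−h1·(2M1+M2)/6=-43/12
t_q=3/4 → seg 0, τ=3/4; S=0+-137/24·τ+0·τ²+17/24·τ³=-2039/512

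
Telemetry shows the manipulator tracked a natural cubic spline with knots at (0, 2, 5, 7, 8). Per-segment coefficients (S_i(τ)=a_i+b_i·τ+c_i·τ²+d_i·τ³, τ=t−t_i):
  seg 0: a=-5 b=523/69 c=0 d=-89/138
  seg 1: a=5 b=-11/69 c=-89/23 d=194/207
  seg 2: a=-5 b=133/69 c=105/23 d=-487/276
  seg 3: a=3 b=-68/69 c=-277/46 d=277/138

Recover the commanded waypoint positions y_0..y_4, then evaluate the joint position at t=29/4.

y_0=-5 y_1=5 y_2=-5 y_3=3 y_4=-2
S(29/4) = 7091/2944

y_0 = S_0(0) = a_0 = -5
y_1 = S_1(0) = a_1 = 5
y_2 = S_2(0) = a_2 = -5
y_3 = S_3(0) = a_3 = 3
y_4 = S_3(1) = -2
t_q=29/4 is in segment 3 (τ=1/4); S_3(τ)=7091/2944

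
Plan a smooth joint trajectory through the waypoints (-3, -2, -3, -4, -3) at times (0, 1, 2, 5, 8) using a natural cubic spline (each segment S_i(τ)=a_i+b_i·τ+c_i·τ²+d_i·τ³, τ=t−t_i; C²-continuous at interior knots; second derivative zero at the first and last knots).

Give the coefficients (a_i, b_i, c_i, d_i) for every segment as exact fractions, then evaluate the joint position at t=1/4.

Δ: Δ0=1, Δ1=-1, Δ2=-1/3, Δ3=1/3
row 1: diag=4, rhs=-12; c'=1/4, d'=-3
row 2: denom=8−1·1/4=31/4; d'=(4−1·-3)/(31/4)=28/31
row 3: denom=12−3·12/31=336/31; d'=(4−3·28/31)/(336/31)=5/42
back: M3=5/42
back: M2=28/31−12/31·5/42=6/7
back: M1=-3−1/4·6/7=-45/14
M: M0=0, M1=-45/14, M2=6/7, M3=5/42, M4=0
seg 0: a=-3, c=M0/2=0, d=(M1−M0)/(6·1)=-15/28, b=Δ0−h0·(2M0+M1)/6=43/28
seg 1: a=-2, c=M1/2=-45/28, d=(M2−M1)/(6·1)=19/28, b=Δ1−h1·(2M1+M2)/6=-1/14
seg 2: a=-3, c=M2/2=3/7, d=(M3−M2)/(6·3)=-31/756, b=Δ2−h2·(2M2+M3)/6=-5/4
seg 3: a=-4, c=M3/2=5/84, d=(M4−M3)/(6·3)=-5/756, b=Δ3−h3·(2M3+M4)/6=3/14
t_q=1/4 → seg 0, τ=1/4; S=-3+43/28·τ+0·τ²+-15/28·τ³=-4703/1792

  seg 0: a=-3 b=43/28 c=0 d=-15/28
  seg 1: a=-2 b=-1/14 c=-45/28 d=19/28
  seg 2: a=-3 b=-5/4 c=3/7 d=-31/756
  seg 3: a=-4 b=3/14 c=5/84 d=-5/756
S(1/4) = -4703/1792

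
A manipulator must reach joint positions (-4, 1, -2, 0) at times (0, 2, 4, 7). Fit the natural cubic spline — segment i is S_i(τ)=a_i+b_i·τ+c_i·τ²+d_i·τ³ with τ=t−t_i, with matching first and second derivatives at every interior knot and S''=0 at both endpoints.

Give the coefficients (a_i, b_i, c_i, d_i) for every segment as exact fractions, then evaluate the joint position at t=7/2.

Δ: Δ0=5/2, Δ1=-3/2, Δ2=2/3
row 1: diag=8, rhs=-24; c'=1/4, d'=-3
row 2: denom=10−2·1/4=19/2; d'=(13−2·-3)/(19/2)=2
back: M2=2
back: M1=-3−1/4·2=-7/2
M: M0=0, M1=-7/2, M2=2, M3=0
seg 0: a=-4, c=M0/2=0, d=(M1−M0)/(6·2)=-7/24, b=Δ0−h0·(2M0+M1)/6=11/3
seg 1: a=1, c=M1/2=-7/4, d=(M2−M1)/(6·2)=11/24, b=Δ1−h1·(2M1+M2)/6=1/6
seg 2: a=-2, c=M2/2=1, d=(M3−M2)/(6·3)=-1/9, b=Δ2−h2·(2M2+M3)/6=-4/3
t_q=7/2 → seg 1, τ=3/2; S=1+1/6·τ+-7/4·τ²+11/24·τ³=-73/64

  seg 0: a=-4 b=11/3 c=0 d=-7/24
  seg 1: a=1 b=1/6 c=-7/4 d=11/24
  seg 2: a=-2 b=-4/3 c=1 d=-1/9
S(7/2) = -73/64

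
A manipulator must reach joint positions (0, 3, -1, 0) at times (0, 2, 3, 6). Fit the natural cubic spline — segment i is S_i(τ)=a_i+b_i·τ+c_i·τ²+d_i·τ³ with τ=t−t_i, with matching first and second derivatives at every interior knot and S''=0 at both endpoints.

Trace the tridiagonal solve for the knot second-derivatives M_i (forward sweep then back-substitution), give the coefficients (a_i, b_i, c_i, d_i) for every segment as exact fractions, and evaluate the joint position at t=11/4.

Δ: Δ0=3/2, Δ1=-4, Δ2=1/3
row 1: diag=6, rhs=-33; c'=1/6, d'=-11/2
row 2: denom=8−1·1/6=47/6; d'=(26−1·-11/2)/(47/6)=189/47
back: M2=189/47
back: M1=-11/2−1/6·189/47=-290/47
M: M0=0, M1=-290/47, M2=189/47, M3=0
seg 0: a=0, c=M0/2=0, d=(M1−M0)/(6·2)=-145/282, b=Δ0−h0·(2M0+M1)/6=1003/282
seg 1: a=3, c=M1/2=-145/47, d=(M2−M1)/(6·1)=479/282, b=Δ1−h1·(2M1+M2)/6=-737/282
seg 2: a=-1, c=M2/2=189/94, d=(M3−M2)/(6·3)=-21/94, b=Δ2−h2·(2M2+M3)/6=-520/141
t_q=11/4 → seg 1, τ=3/4; S=3+-737/282·τ+-145/47·τ²+479/282·τ³=127/6016

  seg 0: a=0 b=1003/282 c=0 d=-145/282
  seg 1: a=3 b=-737/282 c=-145/47 d=479/282
  seg 2: a=-1 b=-520/141 c=189/94 d=-21/94
S(11/4) = 127/6016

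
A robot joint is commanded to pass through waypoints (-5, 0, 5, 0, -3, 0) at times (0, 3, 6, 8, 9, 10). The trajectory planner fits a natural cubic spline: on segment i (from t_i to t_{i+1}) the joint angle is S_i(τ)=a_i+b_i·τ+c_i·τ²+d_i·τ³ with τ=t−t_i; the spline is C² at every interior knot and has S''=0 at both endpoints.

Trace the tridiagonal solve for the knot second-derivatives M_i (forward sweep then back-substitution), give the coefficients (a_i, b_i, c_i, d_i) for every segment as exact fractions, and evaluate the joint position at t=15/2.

  seg 0: a=-5 b=6433/4722 c=0 d=479/14166
  seg 1: a=0 b=5372/2361 c=479/1574 d=-2395/14166
  seg 2: a=5 b=-2189/4722 c=-958/787 d=235/2361
  seg 3: a=0 b=-19541/4722 c=-488/787 d=8303/4722
  seg 4: a=-3 b=-244/2361 c=7327/1574 d=-7327/4722
S(15/2) = 11973/6296

Δ: Δ0=5/3, Δ1=5/3, Δ2=-5/2, Δ3=-3, Δ4=3
row 1: diag=12, rhs=0; c'=1/4, d'=0
row 2: denom=10−3·1/4=37/4; d'=(-25−3·0)/(37/4)=-100/37
row 3: denom=6−2·8/37=206/37; d'=(-3−2·-100/37)/(206/37)=89/206
row 4: denom=4−1·37/206=787/206; d'=(36−1·89/206)/(787/206)=7327/787
back: M4=7327/787
back: M3=89/206−37/206·7327/787=-976/787
back: M2=-100/37−8/37·-976/787=-1916/787
back: M1=0−1/4·-1916/787=479/787
M: M0=0, M1=479/787, M2=-1916/787, M3=-976/787, M4=7327/787, M5=0
seg 0: a=-5, c=M0/2=0, d=(M1−M0)/(6·3)=479/14166, b=Δ0−h0·(2M0+M1)/6=6433/4722
seg 1: a=0, c=M1/2=479/1574, d=(M2−M1)/(6·3)=-2395/14166, b=Δ1−h1·(2M1+M2)/6=5372/2361
seg 2: a=5, c=M2/2=-958/787, d=(M3−M2)/(6·2)=235/2361, b=Δ2−h2·(2M2+M3)/6=-2189/4722
seg 3: a=0, c=M3/2=-488/787, d=(M4−M3)/(6·1)=8303/4722, b=Δ3−h3·(2M3+M4)/6=-19541/4722
seg 4: a=-3, c=M4/2=7327/1574, d=(M5−M4)/(6·1)=-7327/4722, b=Δ4−h4·(2M4+M5)/6=-244/2361
t_q=15/2 → seg 2, τ=3/2; S=5+-2189/4722·τ+-958/787·τ²+235/2361·τ³=11973/6296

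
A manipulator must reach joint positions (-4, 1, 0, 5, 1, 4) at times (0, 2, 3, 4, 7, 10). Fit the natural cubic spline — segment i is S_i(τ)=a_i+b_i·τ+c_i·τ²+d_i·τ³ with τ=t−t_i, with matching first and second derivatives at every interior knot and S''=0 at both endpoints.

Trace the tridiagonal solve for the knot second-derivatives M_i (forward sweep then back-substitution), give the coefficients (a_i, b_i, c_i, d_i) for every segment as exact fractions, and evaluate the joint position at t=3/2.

Δ: Δ0=5/2, Δ1=-1, Δ2=5, Δ3=-4/3, Δ4=1
row 1: diag=6, rhs=-21; c'=1/6, d'=-7/2
row 2: denom=4−1·1/6=23/6; d'=(36−1·-7/2)/(23/6)=237/23
row 3: denom=8−1·6/23=178/23; d'=(-38−1·237/23)/(178/23)=-1111/178
row 4: denom=12−3·69/178=1929/178; d'=(14−3·-1111/178)/(1929/178)=5825/1929
back: M4=5825/1929
back: M3=-1111/178−69/178·5825/1929=-4766/643
back: M2=237/23−6/23·-4766/643=7869/643
back: M1=-7/2−1/6·7869/643=-3562/643
M: M0=0, M1=-3562/643, M2=7869/643, M3=-4766/643, M4=5825/1929, M5=0
seg 0: a=-4, c=M0/2=0, d=(M1−M0)/(6·2)=-1781/3858, b=Δ0−h0·(2M0+M1)/6=16769/3858
seg 1: a=1, c=M1/2=-1781/643, d=(M2−M1)/(6·1)=11431/3858, b=Δ1−h1·(2M1+M2)/6=-4603/3858
seg 2: a=0, c=M2/2=7869/1286, d=(M3−M2)/(6·1)=-12635/3858, b=Δ2−h2·(2M2+M3)/6=4159/1929
seg 3: a=5, c=M3/2=-2383/643, d=(M4−M3)/(6·3)=20123/34722, b=Δ3−h3·(2M3+M4)/6=17627/3858
seg 4: a=1, c=M4/2=5825/3858, d=(M5−M4)/(6·3)=-5825/34722, b=Δ4−h4·(2M4+M5)/6=-3896/1929
t_q=3/2 → seg 0, τ=3/2; S=-4+16769/3858·τ+0·τ²+-1781/3858·τ³=9895/10288

  seg 0: a=-4 b=16769/3858 c=0 d=-1781/3858
  seg 1: a=1 b=-4603/3858 c=-1781/643 d=11431/3858
  seg 2: a=0 b=4159/1929 c=7869/1286 d=-12635/3858
  seg 3: a=5 b=17627/3858 c=-2383/643 d=20123/34722
  seg 4: a=1 b=-3896/1929 c=5825/3858 d=-5825/34722
S(3/2) = 9895/10288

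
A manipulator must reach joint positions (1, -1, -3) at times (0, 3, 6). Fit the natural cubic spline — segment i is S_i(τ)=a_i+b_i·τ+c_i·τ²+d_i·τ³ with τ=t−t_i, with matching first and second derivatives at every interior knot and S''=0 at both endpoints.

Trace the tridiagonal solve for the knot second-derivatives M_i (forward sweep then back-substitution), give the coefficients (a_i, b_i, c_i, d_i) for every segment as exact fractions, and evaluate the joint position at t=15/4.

Δ: Δ0=-2/3, Δ1=-2/3
row 1: diag=12, rhs=0; c'=1/4, d'=0
back: M1=0
M: M0=0, M1=0, M2=0
seg 0: a=1, c=M0/2=0, d=(M1−M0)/(6·3)=0, b=Δ0−h0·(2M0+M1)/6=-2/3
seg 1: a=-1, c=M1/2=0, d=(M2−M1)/(6·3)=0, b=Δ1−h1·(2M1+M2)/6=-2/3
t_q=15/4 → seg 1, τ=3/4; S=-1+-2/3·τ+0·τ²+0·τ³=-3/2

  seg 0: a=1 b=-2/3 c=0 d=0
  seg 1: a=-1 b=-2/3 c=0 d=0
S(15/4) = -3/2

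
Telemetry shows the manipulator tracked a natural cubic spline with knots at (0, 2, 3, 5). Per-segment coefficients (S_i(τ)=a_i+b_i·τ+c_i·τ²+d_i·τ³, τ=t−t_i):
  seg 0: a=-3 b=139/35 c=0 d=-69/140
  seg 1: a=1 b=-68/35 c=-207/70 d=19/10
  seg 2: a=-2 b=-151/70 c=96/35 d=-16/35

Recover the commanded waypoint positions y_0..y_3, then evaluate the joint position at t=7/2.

y_0=-3 y_1=1 y_2=-2 y_3=1
S(7/2) = -49/20

y_0 = S_0(0) = a_0 = -3
y_1 = S_1(0) = a_1 = 1
y_2 = S_2(0) = a_2 = -2
y_3 = S_2(2) = 1
t_q=7/2 is in segment 2 (τ=1/2); S_2(τ)=-49/20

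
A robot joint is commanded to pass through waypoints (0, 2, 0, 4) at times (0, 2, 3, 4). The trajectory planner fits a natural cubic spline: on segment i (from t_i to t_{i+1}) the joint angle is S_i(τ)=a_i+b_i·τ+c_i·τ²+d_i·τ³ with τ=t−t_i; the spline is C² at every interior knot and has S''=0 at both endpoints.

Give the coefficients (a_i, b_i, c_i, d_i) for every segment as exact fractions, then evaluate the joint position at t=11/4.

Δ: Δ0=1, Δ1=-2, Δ2=4
row 1: diag=6, rhs=-18; c'=1/6, d'=-3
row 2: denom=4−1·1/6=23/6; d'=(36−1·-3)/(23/6)=234/23
back: M2=234/23
back: M1=-3−1/6·234/23=-108/23
M: M0=0, M1=-108/23, M2=234/23, M3=0
seg 0: a=0, c=M0/2=0, d=(M1−M0)/(6·2)=-9/23, b=Δ0−h0·(2M0+M1)/6=59/23
seg 1: a=2, c=M1/2=-54/23, d=(M2−M1)/(6·1)=57/23, b=Δ1−h1·(2M1+M2)/6=-49/23
seg 2: a=0, c=M2/2=117/23, d=(M3−M2)/(6·1)=-39/23, b=Δ2−h2·(2M2+M3)/6=14/23
t_q=11/4 → seg 1, τ=3/4; S=2+-49/23·τ+-54/23·τ²+57/23·τ³=187/1472

  seg 0: a=0 b=59/23 c=0 d=-9/23
  seg 1: a=2 b=-49/23 c=-54/23 d=57/23
  seg 2: a=0 b=14/23 c=117/23 d=-39/23
S(11/4) = 187/1472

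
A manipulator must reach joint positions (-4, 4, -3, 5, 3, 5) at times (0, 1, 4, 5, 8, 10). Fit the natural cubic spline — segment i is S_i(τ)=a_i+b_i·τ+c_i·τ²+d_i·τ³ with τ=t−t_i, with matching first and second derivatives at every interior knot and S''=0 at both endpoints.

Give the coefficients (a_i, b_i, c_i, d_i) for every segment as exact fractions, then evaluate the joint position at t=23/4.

Δ: Δ0=8, Δ1=-7/3, Δ2=8, Δ3=-2/3, Δ4=1
row 1: diag=8, rhs=-62; c'=3/8, d'=-31/4
row 2: denom=8−3·3/8=55/8; d'=(62−3·-31/4)/(55/8)=62/5
row 3: denom=8−1·8/55=432/55; d'=(-52−1·62/5)/(432/55)=-1771/216
row 4: denom=10−3·55/144=425/48; d'=(10−3·-1771/216)/(425/48)=4982/1275
back: M4=4982/1275
back: M3=-1771/216−55/144·4982/1275=-7414/765
back: M2=62/5−8/55·-7414/765=52822/3825
back: M1=-31/4−3/8·52822/3825=-16484/1275
M: M0=0, M1=-16484/1275, M2=52822/3825, M3=-7414/765, M4=4982/1275, M5=0
seg 0: a=-4, c=M0/2=0, d=(M1−M0)/(6·1)=-8242/3825, b=Δ0−h0·(2M0+M1)/6=38842/3825
seg 1: a=4, c=M1/2=-8242/1275, d=(M2−M1)/(6·3)=51137/34425, b=Δ1−h1·(2M1+M2)/6=14116/3825
seg 2: a=-3, c=M2/2=26411/3825, d=(M3−M2)/(6·1)=-4994/1275, b=Δ2−h2·(2M2+M3)/6=19171/3825
seg 3: a=5, c=M3/2=-3707/765, d=(M4−M3)/(6·3)=26008/34425, b=Δ3−h3·(2M3+M4)/6=1591/225
seg 4: a=3, c=M4/2=2491/1275, d=(M5−M4)/(6·2)=-2491/7650, b=Δ4−h4·(2M4+M5)/6=-6139/3825
t_q=23/4 → seg 3, τ=3/4; S=5+1591/225·τ+-3707/765·τ²+26008/34425·τ³=10739/1360

  seg 0: a=-4 b=38842/3825 c=0 d=-8242/3825
  seg 1: a=4 b=14116/3825 c=-8242/1275 d=51137/34425
  seg 2: a=-3 b=19171/3825 c=26411/3825 d=-4994/1275
  seg 3: a=5 b=1591/225 c=-3707/765 d=26008/34425
  seg 4: a=3 b=-6139/3825 c=2491/1275 d=-2491/7650
S(23/4) = 10739/1360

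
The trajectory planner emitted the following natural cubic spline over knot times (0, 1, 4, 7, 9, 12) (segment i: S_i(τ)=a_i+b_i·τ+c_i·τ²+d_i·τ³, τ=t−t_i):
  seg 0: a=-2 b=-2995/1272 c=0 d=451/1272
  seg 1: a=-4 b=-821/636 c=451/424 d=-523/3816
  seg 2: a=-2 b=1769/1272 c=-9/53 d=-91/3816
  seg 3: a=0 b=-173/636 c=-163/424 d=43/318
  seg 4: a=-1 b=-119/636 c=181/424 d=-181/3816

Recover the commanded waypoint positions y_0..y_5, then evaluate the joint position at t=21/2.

y_0=-2 y_1=-4 y_2=-2 y_3=0 y_4=-1 y_5=1
S(21/2) = -1629/3392

y_0 = S_0(0) = a_0 = -2
y_1 = S_1(0) = a_1 = -4
y_2 = S_2(0) = a_2 = -2
y_3 = S_3(0) = a_3 = 0
y_4 = S_4(0) = a_4 = -1
y_5 = S_4(3) = 1
t_q=21/2 is in segment 4 (τ=3/2); S_4(τ)=-1629/3392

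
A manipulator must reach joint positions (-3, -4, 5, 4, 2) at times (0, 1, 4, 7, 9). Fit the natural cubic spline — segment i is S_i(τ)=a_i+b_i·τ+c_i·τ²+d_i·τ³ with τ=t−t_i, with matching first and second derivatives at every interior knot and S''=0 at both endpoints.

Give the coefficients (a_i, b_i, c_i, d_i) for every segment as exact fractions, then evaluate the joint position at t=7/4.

Δ: Δ0=-1, Δ1=3, Δ2=-1/3, Δ3=-1
row 1: diag=8, rhs=24; c'=3/8, d'=3
row 2: denom=12−3·3/8=87/8; d'=(-20−3·3)/(87/8)=-8/3
row 3: denom=10−3·8/29=266/29; d'=(-4−3·-8/3)/(266/29)=58/133
back: M3=58/133
back: M2=-8/3−8/29·58/133=-1112/399
back: M1=3−3/8·-1112/399=538/133
M: M0=0, M1=538/133, M2=-1112/399, M3=58/133, M4=0
seg 0: a=-3, c=M0/2=0, d=(M1−M0)/(6·1)=269/399, b=Δ0−h0·(2M0+M1)/6=-668/399
seg 1: a=-4, c=M1/2=269/133, d=(M2−M1)/(6·3)=-1363/3591, b=Δ1−h1·(2M1+M2)/6=139/399
seg 2: a=5, c=M2/2=-556/399, d=(M3−M2)/(6·3)=643/3591, b=Δ2−h2·(2M2+M3)/6=892/399
seg 3: a=4, c=M3/2=29/133, d=(M4−M3)/(6·2)=-29/798, b=Δ3−h3·(2M3+M4)/6=-515/399
t_q=7/4 → seg 1, τ=3/4; S=-4+139/399·τ+269/133·τ²+-1363/3591·τ³=-1237/448

  seg 0: a=-3 b=-668/399 c=0 d=269/399
  seg 1: a=-4 b=139/399 c=269/133 d=-1363/3591
  seg 2: a=5 b=892/399 c=-556/399 d=643/3591
  seg 3: a=4 b=-515/399 c=29/133 d=-29/798
S(7/4) = -1237/448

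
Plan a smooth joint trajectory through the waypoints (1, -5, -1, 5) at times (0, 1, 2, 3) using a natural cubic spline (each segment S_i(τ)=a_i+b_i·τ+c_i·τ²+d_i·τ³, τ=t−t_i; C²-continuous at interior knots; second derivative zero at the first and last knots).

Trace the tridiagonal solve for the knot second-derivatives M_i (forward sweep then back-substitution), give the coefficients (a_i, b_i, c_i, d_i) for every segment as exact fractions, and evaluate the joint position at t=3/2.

  seg 0: a=1 b=-128/15 c=0 d=38/15
  seg 1: a=-5 b=-14/15 c=38/5 d=-8/3
  seg 2: a=-1 b=94/15 c=-2/5 d=2/15
S(3/2) = -39/10

Δ: Δ0=-6, Δ1=4, Δ2=6
row 1: diag=4, rhs=60; c'=1/4, d'=15
row 2: denom=4−1·1/4=15/4; d'=(12−1·15)/(15/4)=-4/5
back: M2=-4/5
back: M1=15−1/4·-4/5=76/5
M: M0=0, M1=76/5, M2=-4/5, M3=0
seg 0: a=1, c=M0/2=0, d=(M1−M0)/(6·1)=38/15, b=Δ0−h0·(2M0+M1)/6=-128/15
seg 1: a=-5, c=M1/2=38/5, d=(M2−M1)/(6·1)=-8/3, b=Δ1−h1·(2M1+M2)/6=-14/15
seg 2: a=-1, c=M2/2=-2/5, d=(M3−M2)/(6·1)=2/15, b=Δ2−h2·(2M2+M3)/6=94/15
t_q=3/2 → seg 1, τ=1/2; S=-5+-14/15·τ+38/5·τ²+-8/3·τ³=-39/10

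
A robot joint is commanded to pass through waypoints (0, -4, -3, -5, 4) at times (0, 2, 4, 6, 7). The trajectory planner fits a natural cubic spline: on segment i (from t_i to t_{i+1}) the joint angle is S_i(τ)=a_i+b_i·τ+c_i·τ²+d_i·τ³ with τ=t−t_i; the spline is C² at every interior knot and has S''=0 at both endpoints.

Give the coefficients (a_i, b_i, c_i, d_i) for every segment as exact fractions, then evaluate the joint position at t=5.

  seg 0: a=0 b=-124/41 c=0 d=21/82
  seg 1: a=-4 b=2/41 c=63/41 d=-215/328
  seg 2: a=-3 b=-137/82 c=-393/164 d=56/41
  seg 3: a=-5 b=421/82 c=951/164 d=-317/164
S(5) = -935/164

Δ: Δ0=-2, Δ1=1/2, Δ2=-1, Δ3=9
row 1: diag=8, rhs=15; c'=1/4, d'=15/8
row 2: denom=8−2·1/4=15/2; d'=(-9−2·15/8)/(15/2)=-17/10
row 3: denom=6−2·4/15=82/15; d'=(60−2·-17/10)/(82/15)=951/82
back: M3=951/82
back: M2=-17/10−4/15·951/82=-393/82
back: M1=15/8−1/4·-393/82=126/41
M: M0=0, M1=126/41, M2=-393/82, M3=951/82, M4=0
seg 0: a=0, c=M0/2=0, d=(M1−M0)/(6·2)=21/82, b=Δ0−h0·(2M0+M1)/6=-124/41
seg 1: a=-4, c=M1/2=63/41, d=(M2−M1)/(6·2)=-215/328, b=Δ1−h1·(2M1+M2)/6=2/41
seg 2: a=-3, c=M2/2=-393/164, d=(M3−M2)/(6·2)=56/41, b=Δ2−h2·(2M2+M3)/6=-137/82
seg 3: a=-5, c=M3/2=951/164, d=(M4−M3)/(6·1)=-317/164, b=Δ3−h3·(2M3+M4)/6=421/82
t_q=5 → seg 2, τ=1; S=-3+-137/82·τ+-393/164·τ²+56/41·τ³=-935/164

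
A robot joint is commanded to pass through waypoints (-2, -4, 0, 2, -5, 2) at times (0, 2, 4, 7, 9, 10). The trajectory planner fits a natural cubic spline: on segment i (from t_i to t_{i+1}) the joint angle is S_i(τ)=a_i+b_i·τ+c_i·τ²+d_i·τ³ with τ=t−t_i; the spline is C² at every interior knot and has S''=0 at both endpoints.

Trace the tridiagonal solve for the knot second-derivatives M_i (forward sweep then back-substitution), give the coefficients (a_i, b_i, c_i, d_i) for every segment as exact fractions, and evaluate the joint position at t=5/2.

Δ: Δ0=-1, Δ1=2, Δ2=2/3, Δ3=-7/2, Δ4=7
row 1: diag=8, rhs=18; c'=1/4, d'=9/4
row 2: denom=10−2·1/4=19/2; d'=(-8−2·9/4)/(19/2)=-25/19
row 3: denom=10−3·6/19=172/19; d'=(-25−3·-25/19)/(172/19)=-100/43
row 4: denom=6−2·19/86=239/43; d'=(63−2·-100/43)/(239/43)=2909/239
back: M4=2909/239
back: M3=-100/43−19/86·2909/239=-2397/478
back: M2=-25/19−6/19·-2397/478=64/239
back: M1=9/4−1/4·64/239=2087/956
M: M0=0, M1=2087/956, M2=64/239, M3=-2397/478, M4=2909/239, M5=0
seg 0: a=-2, c=M0/2=0, d=(M1−M0)/(6·2)=2087/11472, b=Δ0−h0·(2M0+M1)/6=-4955/2868
seg 1: a=-4, c=M1/2=2087/1912, d=(M2−M1)/(6·2)=-1831/11472, b=Δ1−h1·(2M1+M2)/6=653/1434
seg 2: a=0, c=M2/2=32/239, d=(M3−M2)/(6·3)=-2525/8604, b=Δ2−h2·(2M2+M3)/6=8335/2868
seg 3: a=2, c=M3/2=-2397/956, d=(M4−M3)/(6·2)=8215/5736, b=Δ3−h3·(2M3+M4)/6=-6043/1434
seg 4: a=-5, c=M4/2=2909/478, d=(M5−M4)/(6·1)=-2909/1434, b=Δ4−h4·(2M4+M5)/6=2110/717
t_q=5/2 → seg 1, τ=1/2; S=-4+653/1434·τ+2087/1912·τ²+-1831/11472·τ³=-107665/30592

  seg 0: a=-2 b=-4955/2868 c=0 d=2087/11472
  seg 1: a=-4 b=653/1434 c=2087/1912 d=-1831/11472
  seg 2: a=0 b=8335/2868 c=32/239 d=-2525/8604
  seg 3: a=2 b=-6043/1434 c=-2397/956 d=8215/5736
  seg 4: a=-5 b=2110/717 c=2909/478 d=-2909/1434
S(5/2) = -107665/30592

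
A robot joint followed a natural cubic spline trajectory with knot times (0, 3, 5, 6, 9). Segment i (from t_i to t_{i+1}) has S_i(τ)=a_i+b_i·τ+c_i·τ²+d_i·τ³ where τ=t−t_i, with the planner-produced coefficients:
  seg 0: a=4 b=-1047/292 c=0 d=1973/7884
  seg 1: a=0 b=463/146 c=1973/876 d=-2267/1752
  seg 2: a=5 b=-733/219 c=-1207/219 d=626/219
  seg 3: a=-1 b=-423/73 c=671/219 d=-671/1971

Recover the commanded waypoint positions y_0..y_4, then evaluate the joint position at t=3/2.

y_0 = S_0(0) = a_0 = 4
y_1 = S_1(0) = a_1 = 0
y_2 = S_2(0) = a_2 = 5
y_3 = S_3(0) = a_3 = -1
y_4 = S_3(3) = 0
t_q=3/2 is in segment 0 (τ=3/2); S_0(τ)=-1247/2336

y_0=4 y_1=0 y_2=5 y_3=-1 y_4=0
S(3/2) = -1247/2336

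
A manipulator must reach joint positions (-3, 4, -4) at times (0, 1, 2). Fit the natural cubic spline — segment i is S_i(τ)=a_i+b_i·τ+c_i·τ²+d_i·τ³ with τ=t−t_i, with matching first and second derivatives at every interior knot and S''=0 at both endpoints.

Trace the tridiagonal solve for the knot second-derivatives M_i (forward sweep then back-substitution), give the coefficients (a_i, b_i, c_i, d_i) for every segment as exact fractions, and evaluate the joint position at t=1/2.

  seg 0: a=-3 b=43/4 c=0 d=-15/4
  seg 1: a=4 b=-1/2 c=-45/4 d=15/4
S(1/2) = 61/32

Δ: Δ0=7, Δ1=-8
row 1: diag=4, rhs=-90; c'=1/4, d'=-45/2
back: M1=-45/2
M: M0=0, M1=-45/2, M2=0
seg 0: a=-3, c=M0/2=0, d=(M1−M0)/(6·1)=-15/4, b=Δ0−h0·(2M0+M1)/6=43/4
seg 1: a=4, c=M1/2=-45/4, d=(M2−M1)/(6·1)=15/4, b=Δ1−h1·(2M1+M2)/6=-1/2
t_q=1/2 → seg 0, τ=1/2; S=-3+43/4·τ+0·τ²+-15/4·τ³=61/32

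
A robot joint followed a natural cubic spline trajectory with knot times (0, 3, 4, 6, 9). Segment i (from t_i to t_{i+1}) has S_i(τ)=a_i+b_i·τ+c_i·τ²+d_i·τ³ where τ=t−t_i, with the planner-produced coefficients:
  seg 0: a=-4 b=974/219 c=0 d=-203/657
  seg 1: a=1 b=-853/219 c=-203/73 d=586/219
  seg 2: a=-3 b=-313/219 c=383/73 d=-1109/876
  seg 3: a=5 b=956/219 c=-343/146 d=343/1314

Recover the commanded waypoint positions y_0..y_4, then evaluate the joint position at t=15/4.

y_0=-4 y_1=1 y_2=-3 y_3=5 y_4=4
S(15/4) = -5505/2336

y_0 = S_0(0) = a_0 = -4
y_1 = S_1(0) = a_1 = 1
y_2 = S_2(0) = a_2 = -3
y_3 = S_3(0) = a_3 = 5
y_4 = S_3(3) = 4
t_q=15/4 is in segment 1 (τ=3/4); S_1(τ)=-5505/2336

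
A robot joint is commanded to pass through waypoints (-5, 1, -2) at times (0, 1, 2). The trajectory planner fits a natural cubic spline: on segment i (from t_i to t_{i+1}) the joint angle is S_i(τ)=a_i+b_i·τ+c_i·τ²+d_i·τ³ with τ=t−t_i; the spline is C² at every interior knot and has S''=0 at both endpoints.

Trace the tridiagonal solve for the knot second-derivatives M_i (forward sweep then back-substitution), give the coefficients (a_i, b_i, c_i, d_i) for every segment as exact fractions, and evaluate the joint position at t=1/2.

  seg 0: a=-5 b=33/4 c=0 d=-9/4
  seg 1: a=1 b=3/2 c=-27/4 d=9/4
S(1/2) = -37/32

Δ: Δ0=6, Δ1=-3
row 1: diag=4, rhs=-54; c'=1/4, d'=-27/2
back: M1=-27/2
M: M0=0, M1=-27/2, M2=0
seg 0: a=-5, c=M0/2=0, d=(M1−M0)/(6·1)=-9/4, b=Δ0−h0·(2M0+M1)/6=33/4
seg 1: a=1, c=M1/2=-27/4, d=(M2−M1)/(6·1)=9/4, b=Δ1−h1·(2M1+M2)/6=3/2
t_q=1/2 → seg 0, τ=1/2; S=-5+33/4·τ+0·τ²+-9/4·τ³=-37/32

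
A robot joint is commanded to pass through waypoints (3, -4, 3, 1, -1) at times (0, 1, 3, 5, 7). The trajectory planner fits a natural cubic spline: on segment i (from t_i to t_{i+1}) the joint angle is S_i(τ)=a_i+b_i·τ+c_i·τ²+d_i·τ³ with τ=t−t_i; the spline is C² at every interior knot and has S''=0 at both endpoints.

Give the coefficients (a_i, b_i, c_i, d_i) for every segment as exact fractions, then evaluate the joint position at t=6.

  seg 0: a=3 b=-1499/164 c=0 d=351/164
  seg 1: a=-4 b=-223/82 c=1053/164 d=-543/328
  seg 2: a=3 b=127/41 c=-144/41 d=30/41
  seg 3: a=1 b=-89/41 c=36/41 d=-6/41
S(6) = -18/41

Δ: Δ0=-7, Δ1=7/2, Δ2=-1, Δ3=-1
row 1: diag=6, rhs=63; c'=1/3, d'=21/2
row 2: denom=8−2·1/3=22/3; d'=(-27−2·21/2)/(22/3)=-72/11
row 3: denom=8−2·3/11=82/11; d'=(0−2·-72/11)/(82/11)=72/41
back: M3=72/41
back: M2=-72/11−3/11·72/41=-288/41
back: M1=21/2−1/3·-288/41=1053/82
M: M0=0, M1=1053/82, M2=-288/41, M3=72/41, M4=0
seg 0: a=3, c=M0/2=0, d=(M1−M0)/(6·1)=351/164, b=Δ0−h0·(2M0+M1)/6=-1499/164
seg 1: a=-4, c=M1/2=1053/164, d=(M2−M1)/(6·2)=-543/328, b=Δ1−h1·(2M1+M2)/6=-223/82
seg 2: a=3, c=M2/2=-144/41, d=(M3−M2)/(6·2)=30/41, b=Δ2−h2·(2M2+M3)/6=127/41
seg 3: a=1, c=M3/2=36/41, d=(M4−M3)/(6·2)=-6/41, b=Δ3−h3·(2M3+M4)/6=-89/41
t_q=6 → seg 3, τ=1; S=1+-89/41·τ+36/41·τ²+-6/41·τ³=-18/41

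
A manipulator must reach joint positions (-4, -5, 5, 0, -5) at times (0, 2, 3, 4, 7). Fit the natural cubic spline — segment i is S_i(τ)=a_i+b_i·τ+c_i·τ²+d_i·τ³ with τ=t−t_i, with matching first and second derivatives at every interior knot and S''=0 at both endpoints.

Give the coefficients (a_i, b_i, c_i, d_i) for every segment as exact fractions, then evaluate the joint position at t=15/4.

Δ: Δ0=-1/2, Δ1=10, Δ2=-5, Δ3=-5/3
row 1: diag=6, rhs=63; c'=1/6, d'=21/2
row 2: denom=4−1·1/6=23/6; d'=(-90−1·21/2)/(23/6)=-603/23
row 3: denom=8−1·6/23=178/23; d'=(20−1·-603/23)/(178/23)=1063/178
back: M3=1063/178
back: M2=-603/23−6/23·1063/178=-2472/89
back: M1=21/2−1/6·-2472/89=2693/178
M: M0=0, M1=2693/178, M2=-2472/89, M3=1063/178, M4=0
seg 0: a=-4, c=M0/2=0, d=(M1−M0)/(6·2)=2693/2136, b=Δ0−h0·(2M0+M1)/6=-1480/267
seg 1: a=-5, c=M1/2=2693/356, d=(M2−M1)/(6·1)=-7637/1068, b=Δ1−h1·(2M1+M2)/6=5119/534
seg 2: a=5, c=M2/2=-1236/89, d=(M3−M2)/(6·1)=6007/1068, b=Δ2−h2·(2M2+M3)/6=3485/1068
seg 3: a=0, c=M3/2=1063/356, d=(M4−M3)/(6·3)=-1063/3204, b=Δ3−h3·(2M3+M4)/6=-4079/534
t_q=15/4 → seg 2, τ=3/4; S=5+3485/1068·τ+-1236/89·τ²+6007/1068·τ³=45759/22784

  seg 0: a=-4 b=-1480/267 c=0 d=2693/2136
  seg 1: a=-5 b=5119/534 c=2693/356 d=-7637/1068
  seg 2: a=5 b=3485/1068 c=-1236/89 d=6007/1068
  seg 3: a=0 b=-4079/534 c=1063/356 d=-1063/3204
S(15/4) = 45759/22784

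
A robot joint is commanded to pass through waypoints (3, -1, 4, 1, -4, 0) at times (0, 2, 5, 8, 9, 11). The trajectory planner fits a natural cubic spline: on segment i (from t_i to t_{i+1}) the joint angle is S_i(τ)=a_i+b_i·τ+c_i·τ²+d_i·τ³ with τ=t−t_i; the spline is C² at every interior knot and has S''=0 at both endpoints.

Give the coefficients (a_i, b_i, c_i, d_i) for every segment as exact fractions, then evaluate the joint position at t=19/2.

  seg 0: a=3 b=-13288/4677 c=0 d=1967/9354
  seg 1: a=-1 b=-1486/4677 c=1967/1559 d=-8422/42093
  seg 2: a=4 b=8654/4677 c=-2521/4677 d=-5768/42093
  seg 3: a=1 b=-23776/4677 c=-2763/1559 d=8680/4677
  seg 4: a=-4 b=-14314/4677 c=5917/1559 d=-5917/9354
S(19/2) = -116251/24944

Δ: Δ0=-2, Δ1=5/3, Δ2=-1, Δ3=-5, Δ4=2
row 1: diag=10, rhs=22; c'=3/10, d'=11/5
row 2: denom=12−3·3/10=111/10; d'=(-16−3·11/5)/(111/10)=-226/111
row 3: denom=8−3·10/37=266/37; d'=(-24−3·-226/111)/(266/37)=-331/133
row 4: denom=6−1·37/266=1559/266; d'=(42−1·-331/133)/(1559/266)=11834/1559
back: M4=11834/1559
back: M3=-331/133−37/266·11834/1559=-5526/1559
back: M2=-226/111−10/37·-5526/1559=-5042/4677
back: M1=11/5−3/10·-5042/4677=3934/1559
M: M0=0, M1=3934/1559, M2=-5042/4677, M3=-5526/1559, M4=11834/1559, M5=0
seg 0: a=3, c=M0/2=0, d=(M1−M0)/(6·2)=1967/9354, b=Δ0−h0·(2M0+M1)/6=-13288/4677
seg 1: a=-1, c=M1/2=1967/1559, d=(M2−M1)/(6·3)=-8422/42093, b=Δ1−h1·(2M1+M2)/6=-1486/4677
seg 2: a=4, c=M2/2=-2521/4677, d=(M3−M2)/(6·3)=-5768/42093, b=Δ2−h2·(2M2+M3)/6=8654/4677
seg 3: a=1, c=M3/2=-2763/1559, d=(M4−M3)/(6·1)=8680/4677, b=Δ3−h3·(2M3+M4)/6=-23776/4677
seg 4: a=-4, c=M4/2=5917/1559, d=(M5−M4)/(6·2)=-5917/9354, b=Δ4−h4·(2M4+M5)/6=-14314/4677
t_q=19/2 → seg 4, τ=1/2; S=-4+-14314/4677·τ+5917/1559·τ²+-5917/9354·τ³=-116251/24944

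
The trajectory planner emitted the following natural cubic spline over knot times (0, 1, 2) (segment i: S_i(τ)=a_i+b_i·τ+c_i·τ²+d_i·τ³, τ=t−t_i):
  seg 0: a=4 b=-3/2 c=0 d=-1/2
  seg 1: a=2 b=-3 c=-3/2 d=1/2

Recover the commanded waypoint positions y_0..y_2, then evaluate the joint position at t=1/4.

y_0 = S_0(0) = a_0 = 4
y_1 = S_1(0) = a_1 = 2
y_2 = S_1(1) = -2
t_q=1/4 is in segment 0 (τ=1/4); S_0(τ)=463/128

y_0=4 y_1=2 y_2=-2
S(1/4) = 463/128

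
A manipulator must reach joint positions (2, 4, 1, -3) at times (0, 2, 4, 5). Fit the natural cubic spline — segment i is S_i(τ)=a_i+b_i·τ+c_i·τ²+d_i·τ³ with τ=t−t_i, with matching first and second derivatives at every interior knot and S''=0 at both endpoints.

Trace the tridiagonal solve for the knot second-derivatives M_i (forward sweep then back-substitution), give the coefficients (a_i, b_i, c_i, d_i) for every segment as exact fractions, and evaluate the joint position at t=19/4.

Δ: Δ0=1, Δ1=-3/2, Δ2=-4
row 1: diag=8, rhs=-15; c'=1/4, d'=-15/8
row 2: denom=6−2·1/4=11/2; d'=(-15−2·-15/8)/(11/2)=-45/22
back: M2=-45/22
back: M1=-15/8−1/4·-45/22=-15/11
M: M0=0, M1=-15/11, M2=-45/22, M3=0
seg 0: a=2, c=M0/2=0, d=(M1−M0)/(6·2)=-5/44, b=Δ0−h0·(2M0+M1)/6=16/11
seg 1: a=4, c=M1/2=-15/22, d=(M2−M1)/(6·2)=-5/88, b=Δ1−h1·(2M1+M2)/6=1/11
seg 2: a=1, c=M2/2=-45/44, d=(M3−M2)/(6·1)=15/44, b=Δ2−h2·(2M2+M3)/6=-73/22
t_q=19/4 → seg 2, τ=3/4; S=1+-73/22·τ+-45/44·τ²+15/44·τ³=-5407/2816

  seg 0: a=2 b=16/11 c=0 d=-5/44
  seg 1: a=4 b=1/11 c=-15/22 d=-5/88
  seg 2: a=1 b=-73/22 c=-45/44 d=15/44
S(19/4) = -5407/2816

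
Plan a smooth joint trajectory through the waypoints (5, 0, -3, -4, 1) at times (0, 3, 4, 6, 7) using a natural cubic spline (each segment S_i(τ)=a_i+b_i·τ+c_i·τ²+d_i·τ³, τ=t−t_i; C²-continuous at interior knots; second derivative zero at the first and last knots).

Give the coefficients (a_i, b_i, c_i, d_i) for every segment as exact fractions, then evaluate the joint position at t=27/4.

Δ: Δ0=-5/3, Δ1=-3, Δ2=-1/2, Δ3=5
row 1: diag=8, rhs=-8; c'=1/8, d'=-1
row 2: denom=6−1·1/8=47/8; d'=(15−1·-1)/(47/8)=128/47
row 3: denom=6−2·16/47=250/47; d'=(33−2·128/47)/(250/47)=259/50
back: M3=259/50
back: M2=128/47−16/47·259/50=24/25
back: M1=-1−1/8·24/25=-28/25
M: M0=0, M1=-28/25, M2=24/25, M3=259/50, M4=0
seg 0: a=5, c=M0/2=0, d=(M1−M0)/(6·3)=-14/225, b=Δ0−h0·(2M0+M1)/6=-83/75
seg 1: a=0, c=M1/2=-14/25, d=(M2−M1)/(6·1)=26/75, b=Δ1−h1·(2M1+M2)/6=-209/75
seg 2: a=-3, c=M2/2=12/25, d=(M3−M2)/(6·2)=211/600, b=Δ2−h2·(2M2+M3)/6=-43/15
seg 3: a=-4, c=M3/2=259/100, d=(M4−M3)/(6·1)=-259/300, b=Δ3−h3·(2M3+M4)/6=491/150
t_q=27/4 → seg 3, τ=3/4; S=-4+491/150·τ+259/100·τ²+-259/300·τ³=-579/1280

  seg 0: a=5 b=-83/75 c=0 d=-14/225
  seg 1: a=0 b=-209/75 c=-14/25 d=26/75
  seg 2: a=-3 b=-43/15 c=12/25 d=211/600
  seg 3: a=-4 b=491/150 c=259/100 d=-259/300
S(27/4) = -579/1280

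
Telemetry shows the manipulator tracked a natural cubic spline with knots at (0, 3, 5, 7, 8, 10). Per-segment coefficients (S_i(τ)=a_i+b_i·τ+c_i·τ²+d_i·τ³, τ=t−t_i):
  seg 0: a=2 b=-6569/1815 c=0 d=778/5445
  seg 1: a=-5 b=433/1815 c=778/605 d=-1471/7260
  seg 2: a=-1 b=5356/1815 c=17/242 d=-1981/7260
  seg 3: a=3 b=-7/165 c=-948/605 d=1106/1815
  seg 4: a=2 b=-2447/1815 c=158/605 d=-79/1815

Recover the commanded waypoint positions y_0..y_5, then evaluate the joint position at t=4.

y_0=2 y_1=-5 y_2=-1 y_3=3 y_4=2 y_5=0
S(4) = -8901/2420

y_0 = S_0(0) = a_0 = 2
y_1 = S_1(0) = a_1 = -5
y_2 = S_2(0) = a_2 = -1
y_3 = S_3(0) = a_3 = 3
y_4 = S_4(0) = a_4 = 2
y_5 = S_4(2) = 0
t_q=4 is in segment 1 (τ=1); S_1(τ)=-8901/2420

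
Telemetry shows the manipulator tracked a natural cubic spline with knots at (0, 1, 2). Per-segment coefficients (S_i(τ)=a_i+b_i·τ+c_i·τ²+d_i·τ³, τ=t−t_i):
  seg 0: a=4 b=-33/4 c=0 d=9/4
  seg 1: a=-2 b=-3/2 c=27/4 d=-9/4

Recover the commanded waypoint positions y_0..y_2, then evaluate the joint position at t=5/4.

y_0=4 y_1=-2 y_2=1
S(5/4) = -509/256

y_0 = S_0(0) = a_0 = 4
y_1 = S_1(0) = a_1 = -2
y_2 = S_1(1) = 1
t_q=5/4 is in segment 1 (τ=1/4); S_1(τ)=-509/256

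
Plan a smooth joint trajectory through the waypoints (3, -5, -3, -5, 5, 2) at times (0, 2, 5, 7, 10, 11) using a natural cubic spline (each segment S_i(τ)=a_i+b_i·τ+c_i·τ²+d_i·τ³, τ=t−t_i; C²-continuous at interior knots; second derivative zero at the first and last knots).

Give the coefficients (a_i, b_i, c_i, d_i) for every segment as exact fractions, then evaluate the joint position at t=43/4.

  seg 0: a=3 b=-1402/267 c=0 d=167/534
  seg 1: a=-5 b=-400/267 c=167/89 d=-925/2403
  seg 2: a=-3 b=-169/267 c=-424/267 d=125/178
  seg 3: a=-5 b=385/267 c=701/267 d=-1598/2403
  seg 4: a=5 b=-203/267 c=-299/89 d=299/267
S(43/4) = 17159/5696

Δ: Δ0=-4, Δ1=2/3, Δ2=-1, Δ3=10/3, Δ4=-3
row 1: diag=10, rhs=28; c'=3/10, d'=14/5
row 2: denom=10−3·3/10=91/10; d'=(-10−3·14/5)/(91/10)=-184/91
row 3: denom=10−2·20/91=870/91; d'=(26−2·-184/91)/(870/91)=1367/435
row 4: denom=8−3·91/290=2047/290; d'=(-38−3·1367/435)/(2047/290)=-598/89
back: M4=-598/89
back: M3=1367/435−91/290·-598/89=1402/267
back: M2=-184/91−20/91·1402/267=-848/267
back: M1=14/5−3/10·-848/267=334/89
M: M0=0, M1=334/89, M2=-848/267, M3=1402/267, M4=-598/89, M5=0
seg 0: a=3, c=M0/2=0, d=(M1−M0)/(6·2)=167/534, b=Δ0−h0·(2M0+M1)/6=-1402/267
seg 1: a=-5, c=M1/2=167/89, d=(M2−M1)/(6·3)=-925/2403, b=Δ1−h1·(2M1+M2)/6=-400/267
seg 2: a=-3, c=M2/2=-424/267, d=(M3−M2)/(6·2)=125/178, b=Δ2−h2·(2M2+M3)/6=-169/267
seg 3: a=-5, c=M3/2=701/267, d=(M4−M3)/(6·3)=-1598/2403, b=Δ3−h3·(2M3+M4)/6=385/267
seg 4: a=5, c=M4/2=-299/89, d=(M5−M4)/(6·1)=299/267, b=Δ4−h4·(2M4+M5)/6=-203/267
t_q=43/4 → seg 4, τ=3/4; S=5+-203/267·τ+-299/89·τ²+299/267·τ³=17159/5696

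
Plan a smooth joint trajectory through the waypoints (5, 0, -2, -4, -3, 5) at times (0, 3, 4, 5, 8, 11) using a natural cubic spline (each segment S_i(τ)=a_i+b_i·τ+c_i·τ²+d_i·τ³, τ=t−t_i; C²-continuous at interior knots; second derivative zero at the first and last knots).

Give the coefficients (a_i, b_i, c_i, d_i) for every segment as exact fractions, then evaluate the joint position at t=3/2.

  seg 0: a=5 b=-1354/867 c=0 d=-91/7803
  seg 1: a=0 b=-1627/867 c=-91/867 d=-16/867
  seg 2: a=-2 b=-619/289 c=-139/867 d=262/867
  seg 3: a=-4 b=-1349/867 c=647/867 d=-101/2601
  seg 4: a=-3 b=1624/867 c=344/867 d=-344/7803
S(3/2) = 6053/2312

Δ: Δ0=-5/3, Δ1=-2, Δ2=-2, Δ3=1/3, Δ4=8/3
row 1: diag=8, rhs=-2; c'=1/8, d'=-1/4
row 2: denom=4−1·1/8=31/8; d'=(0−1·-1/4)/(31/8)=2/31
row 3: denom=8−1·8/31=240/31; d'=(14−1·2/31)/(240/31)=9/5
row 4: denom=12−3·31/80=867/80; d'=(14−3·9/5)/(867/80)=688/867
back: M4=688/867
back: M3=9/5−31/80·688/867=1294/867
back: M2=2/31−8/31·1294/867=-278/867
back: M1=-1/4−1/8·-278/867=-182/867
M: M0=0, M1=-182/867, M2=-278/867, M3=1294/867, M4=688/867, M5=0
seg 0: a=5, c=M0/2=0, d=(M1−M0)/(6·3)=-91/7803, b=Δ0−h0·(2M0+M1)/6=-1354/867
seg 1: a=0, c=M1/2=-91/867, d=(M2−M1)/(6·1)=-16/867, b=Δ1−h1·(2M1+M2)/6=-1627/867
seg 2: a=-2, c=M2/2=-139/867, d=(M3−M2)/(6·1)=262/867, b=Δ2−h2·(2M2+M3)/6=-619/289
seg 3: a=-4, c=M3/2=647/867, d=(M4−M3)/(6·3)=-101/2601, b=Δ3−h3·(2M3+M4)/6=-1349/867
seg 4: a=-3, c=M4/2=344/867, d=(M5−M4)/(6·3)=-344/7803, b=Δ4−h4·(2M4+M5)/6=1624/867
t_q=3/2 → seg 0, τ=3/2; S=5+-1354/867·τ+0·τ²+-91/7803·τ³=6053/2312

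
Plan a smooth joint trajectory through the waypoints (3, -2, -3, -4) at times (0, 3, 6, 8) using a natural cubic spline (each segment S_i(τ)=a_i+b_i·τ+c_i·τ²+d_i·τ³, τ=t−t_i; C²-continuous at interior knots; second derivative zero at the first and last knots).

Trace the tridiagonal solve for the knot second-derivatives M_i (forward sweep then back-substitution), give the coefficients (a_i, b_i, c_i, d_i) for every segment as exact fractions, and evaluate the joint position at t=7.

Δ: Δ0=-5/3, Δ1=-1/3, Δ2=-1/2
row 1: diag=12, rhs=8; c'=1/4, d'=2/3
row 2: denom=10−3·1/4=37/4; d'=(-1−3·2/3)/(37/4)=-12/37
back: M2=-12/37
back: M1=2/3−1/4·-12/37=83/111
M: M0=0, M1=83/111, M2=-12/37, M3=0
seg 0: a=3, c=M0/2=0, d=(M1−M0)/(6·3)=83/1998, b=Δ0−h0·(2M0+M1)/6=-151/74
seg 1: a=-2, c=M1/2=83/222, d=(M2−M1)/(6·3)=-119/1998, b=Δ1−h1·(2M1+M2)/6=-34/37
seg 2: a=-3, c=M2/2=-6/37, d=(M3−M2)/(6·2)=1/37, b=Δ2−h2·(2M2+M3)/6=-21/74
t_q=7 → seg 2, τ=1; S=-3+-21/74·τ+-6/37·τ²+1/37·τ³=-253/74

  seg 0: a=3 b=-151/74 c=0 d=83/1998
  seg 1: a=-2 b=-34/37 c=83/222 d=-119/1998
  seg 2: a=-3 b=-21/74 c=-6/37 d=1/37
S(7) = -253/74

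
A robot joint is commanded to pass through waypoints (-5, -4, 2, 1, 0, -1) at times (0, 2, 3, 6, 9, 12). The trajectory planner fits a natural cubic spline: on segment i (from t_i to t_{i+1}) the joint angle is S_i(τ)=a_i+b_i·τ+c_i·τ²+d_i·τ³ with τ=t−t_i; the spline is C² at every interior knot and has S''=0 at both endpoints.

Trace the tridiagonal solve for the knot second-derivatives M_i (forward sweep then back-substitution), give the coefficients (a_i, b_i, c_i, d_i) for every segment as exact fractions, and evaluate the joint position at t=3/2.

  seg 0: a=-5 b=-2123/1266 c=0 d=689/1266
  seg 1: a=-4 b=6145/1266 c=689/211 d=-2683/1266
  seg 2: a=2 b=3182/633 c=-1305/422 d=551/1266
  seg 3: a=1 b=-2249/1266 c=174/211 d=-145/1266
  seg 4: a=0 b=50/633 c=-87/422 d=29/1266
S(3/2) = -19171/3376

Δ: Δ0=1/2, Δ1=6, Δ2=-1/3, Δ3=-1/3, Δ4=-1/3
row 1: diag=6, rhs=33; c'=1/6, d'=11/2
row 2: denom=8−1·1/6=47/6; d'=(-38−1·11/2)/(47/6)=-261/47
row 3: denom=12−3·18/47=510/47; d'=(0−3·-261/47)/(510/47)=261/170
row 4: denom=12−3·47/170=1899/170; d'=(0−3·261/170)/(1899/170)=-87/211
back: M4=-87/211
back: M3=261/170−47/170·-87/211=348/211
back: M2=-261/47−18/47·348/211=-1305/211
back: M1=11/2−1/6·-1305/211=1378/211
M: M0=0, M1=1378/211, M2=-1305/211, M3=348/211, M4=-87/211, M5=0
seg 0: a=-5, c=M0/2=0, d=(M1−M0)/(6·2)=689/1266, b=Δ0−h0·(2M0+M1)/6=-2123/1266
seg 1: a=-4, c=M1/2=689/211, d=(M2−M1)/(6·1)=-2683/1266, b=Δ1−h1·(2M1+M2)/6=6145/1266
seg 2: a=2, c=M2/2=-1305/422, d=(M3−M2)/(6·3)=551/1266, b=Δ2−h2·(2M2+M3)/6=3182/633
seg 3: a=1, c=M3/2=174/211, d=(M4−M3)/(6·3)=-145/1266, b=Δ3−h3·(2M3+M4)/6=-2249/1266
seg 4: a=0, c=M4/2=-87/422, d=(M5−M4)/(6·3)=29/1266, b=Δ4−h4·(2M4+M5)/6=50/633
t_q=3/2 → seg 0, τ=3/2; S=-5+-2123/1266·τ+0·τ²+689/1266·τ³=-19171/3376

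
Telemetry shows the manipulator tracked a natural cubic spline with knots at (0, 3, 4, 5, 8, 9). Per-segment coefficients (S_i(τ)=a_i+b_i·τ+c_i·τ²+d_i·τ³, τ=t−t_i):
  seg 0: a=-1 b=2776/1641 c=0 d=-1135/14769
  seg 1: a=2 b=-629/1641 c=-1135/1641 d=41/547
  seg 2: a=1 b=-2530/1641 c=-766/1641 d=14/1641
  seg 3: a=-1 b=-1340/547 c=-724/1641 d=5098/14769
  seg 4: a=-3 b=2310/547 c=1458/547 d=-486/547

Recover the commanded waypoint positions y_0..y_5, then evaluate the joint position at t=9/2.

y_0 = S_0(0) = a_0 = -1
y_1 = S_1(0) = a_1 = 2
y_2 = S_2(0) = a_2 = 1
y_3 = S_3(0) = a_3 = -1
y_4 = S_4(0) = a_4 = -3
y_5 = S_4(1) = 3
t_q=9/2 is in segment 2 (τ=1/2); S_2(τ)=745/6564

y_0=-1 y_1=2 y_2=1 y_3=-1 y_4=-3 y_5=3
S(9/2) = 745/6564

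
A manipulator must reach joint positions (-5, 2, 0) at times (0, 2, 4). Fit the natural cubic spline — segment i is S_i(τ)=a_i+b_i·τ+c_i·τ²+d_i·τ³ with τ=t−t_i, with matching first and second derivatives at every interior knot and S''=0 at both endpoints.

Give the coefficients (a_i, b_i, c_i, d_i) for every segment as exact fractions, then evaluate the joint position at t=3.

Δ: Δ0=7/2, Δ1=-1
row 1: diag=8, rhs=-27; c'=1/4, d'=-27/8
back: M1=-27/8
M: M0=0, M1=-27/8, M2=0
seg 0: a=-5, c=M0/2=0, d=(M1−M0)/(6·2)=-9/32, b=Δ0−h0·(2M0+M1)/6=37/8
seg 1: a=2, c=M1/2=-27/16, d=(M2−M1)/(6·2)=9/32, b=Δ1−h1·(2M1+M2)/6=5/4
t_q=3 → seg 1, τ=1; S=2+5/4·τ+-27/16·τ²+9/32·τ³=59/32

  seg 0: a=-5 b=37/8 c=0 d=-9/32
  seg 1: a=2 b=5/4 c=-27/16 d=9/32
S(3) = 59/32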